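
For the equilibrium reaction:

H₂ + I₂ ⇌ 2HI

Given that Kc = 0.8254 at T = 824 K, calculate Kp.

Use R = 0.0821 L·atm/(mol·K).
K_p = 0.8254

Δn = (moles gaseous products) − (moles gaseous reactants) = 0
T = 824 K; RT = 0.0821 × 824 = 67.6504
Kp = Kc·(RT)^Δn = 0.8254 × (67.6504)^0 = 0.8254 × 1 = 0.8254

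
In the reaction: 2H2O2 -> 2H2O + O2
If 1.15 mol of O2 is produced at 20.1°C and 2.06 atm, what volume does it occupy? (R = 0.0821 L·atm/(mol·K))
T = 20.1°C + 273.15 = 293.25 K
V = nRT/P = (1.15 × 0.0821 × 293.25) / 2.06
V = 13.44 L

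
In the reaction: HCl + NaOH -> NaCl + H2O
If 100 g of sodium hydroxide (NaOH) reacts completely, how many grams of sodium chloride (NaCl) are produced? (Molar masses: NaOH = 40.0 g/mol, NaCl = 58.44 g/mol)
Moles of NaOH = 100 g ÷ 40.0 g/mol = 2.5 mol
Mole ratio: 1 mol NaCl / 1 mol NaOH
Moles of NaCl = 2.5 × (1/1) = 2.5 mol
Mass of NaCl = 2.5 mol × 58.44 g/mol = 146.1 g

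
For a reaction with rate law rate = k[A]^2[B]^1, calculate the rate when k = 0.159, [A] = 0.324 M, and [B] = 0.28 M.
0.004674 M/s

rate = k·[A]^2·[B]^1 = 0.159·(0.324)^2·(0.28)^1 = 0.159·0.104976·0.28 = 0.004674 M/s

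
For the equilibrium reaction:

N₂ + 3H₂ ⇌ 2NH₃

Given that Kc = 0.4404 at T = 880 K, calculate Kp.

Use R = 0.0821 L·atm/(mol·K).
K_p = 8.44e-05

Δn = (moles gaseous products) − (moles gaseous reactants) = -2
T = 880 K; RT = 0.0821 × 880 = 72.248
Kp = Kc·(RT)^Δn = 0.4404 × (72.248)^-2 = 0.4404 × 0.000191579 = 8.44e-05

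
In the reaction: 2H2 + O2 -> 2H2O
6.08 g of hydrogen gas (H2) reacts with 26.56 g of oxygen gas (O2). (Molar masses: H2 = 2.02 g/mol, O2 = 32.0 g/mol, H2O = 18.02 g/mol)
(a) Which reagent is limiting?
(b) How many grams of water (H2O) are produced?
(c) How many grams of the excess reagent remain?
(a) O2, (b) 29.91 g, (c) 2.727 g

Moles of H2 = 6.08 g ÷ 2.02 g/mol = 3.0099 mol
Moles of O2 = 26.56 g ÷ 32.0 g/mol = 0.83 mol
Moles ÷ coefficient: H2: 3.0099/2 = 1.505, O2: 0.83/1 = 0.83
(a) O2 has the smaller value, so O2 is the limiting reagent.
(b) Moles of H2O = 0.83 mol O2 × (2/1) = 1.66 mol; mass = 1.66 mol × 18.02 g/mol = 29.91 g
(c) H2 consumed = 0.83 × (2/1) = 1.66 mol; remaining = 3.0099 − 1.66 = 1.3499 mol; mass = 1.3499 mol × 2.02 g/mol = 2.727 g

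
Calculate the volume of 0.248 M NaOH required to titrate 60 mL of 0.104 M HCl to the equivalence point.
V_{base} = 25.2 mL

At equivalence: moles acid = moles base.
moles HCl = 0.104 M × 0.06 L = 0.00624 mol
V_NaOH = 0.00624 mol ÷ 0.248 M = 0.02516 L = 25.2 mL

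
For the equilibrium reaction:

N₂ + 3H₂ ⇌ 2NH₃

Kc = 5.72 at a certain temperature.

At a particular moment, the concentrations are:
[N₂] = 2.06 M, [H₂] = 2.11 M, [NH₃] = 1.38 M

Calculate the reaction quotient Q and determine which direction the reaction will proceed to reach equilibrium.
Q = 0.098, Q < K, reaction proceeds forward (toward products)

Q = ([NH₃]^2) / ([N₂] × [H₂]^3)
  = ((1.38)^2) / ((2.06)·(2.11)^3) = 1.9044/19.351 = 0.09841
Since Q = 0.09841 < Kc = 5.72, the reaction proceeds forward (toward products) to reach equilibrium.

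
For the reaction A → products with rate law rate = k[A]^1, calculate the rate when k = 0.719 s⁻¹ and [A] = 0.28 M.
0.2013 M/s

rate = k·[A]^1 = 0.719·(0.28)^1 = 0.719·0.28 = 0.2013 M/s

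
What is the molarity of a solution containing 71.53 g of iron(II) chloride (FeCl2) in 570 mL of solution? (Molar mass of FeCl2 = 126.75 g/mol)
Moles of FeCl2 = 71.53 g ÷ 126.75 g/mol = 0.564339 mol
Volume = 570 mL = 0.57 L
Molarity = 0.564339 mol ÷ 0.57 L = 0.9901 M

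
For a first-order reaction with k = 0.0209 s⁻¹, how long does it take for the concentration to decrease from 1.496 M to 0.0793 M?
140.54 s

From ln[A] = ln[A]₀ - k·t: t = ln([A]₀/[A])/k = ln(1.496/0.0793)/0.0209 = ln(18.8651)/0.0209 = 2.9373/0.0209 = 140.54 s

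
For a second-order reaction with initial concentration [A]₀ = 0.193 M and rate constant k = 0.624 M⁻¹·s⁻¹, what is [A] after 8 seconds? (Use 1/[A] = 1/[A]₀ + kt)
0.0983 M

1/[A] = 1/[A]₀ + k·t = 1/0.193 + (0.624)·(8) = 5.1813 + 4.9920 = 10.1733
[A] = 1/10.1733 = 0.0983 M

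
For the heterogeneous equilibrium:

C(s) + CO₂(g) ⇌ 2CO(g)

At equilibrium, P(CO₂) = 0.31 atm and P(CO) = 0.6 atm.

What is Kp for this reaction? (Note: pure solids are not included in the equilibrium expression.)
K_p = 1.161

Solid C is excluded.
Kp = P(CO)²/P(CO₂) = (0.6)²/0.31 = 0.36/0.31 = 1.161.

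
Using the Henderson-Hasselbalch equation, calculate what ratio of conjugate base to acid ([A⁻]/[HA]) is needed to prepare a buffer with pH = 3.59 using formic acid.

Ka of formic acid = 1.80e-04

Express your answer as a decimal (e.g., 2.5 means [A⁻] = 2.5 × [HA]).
[A⁻]/[HA] = 0.700

pKa = −log(1.80e-04) = 3.7447. pH = pKa + log([A⁻]/[HA]). 3.59 = 3.7447 + log(ratio). log(ratio) = 3.59 − 3.7447 = -0.1547. ratio = 10^(-0.1547) = 0.700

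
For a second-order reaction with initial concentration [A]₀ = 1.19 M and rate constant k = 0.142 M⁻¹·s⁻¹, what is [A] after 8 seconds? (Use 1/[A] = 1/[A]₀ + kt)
0.5060 M

1/[A] = 1/[A]₀ + k·t = 1/1.19 + (0.142)·(8) = 0.8403 + 1.1360 = 1.9763
[A] = 1/1.9763 = 0.5060 M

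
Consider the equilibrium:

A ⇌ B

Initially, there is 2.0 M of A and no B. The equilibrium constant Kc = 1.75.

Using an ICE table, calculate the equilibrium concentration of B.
[B] = 1.273 M

ICE: [A] = 2.0 − x, [B] = x.
Kc = x/(2.0 − x) = 1.75 ⇒ x = 1.75·2.0/(1 + 1.75) = 3.5/2.75 = 1.273.
[B] = x = 1.273 M.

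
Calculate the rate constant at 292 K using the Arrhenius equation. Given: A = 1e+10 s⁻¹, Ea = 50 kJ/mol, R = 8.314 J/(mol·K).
1.14e+01 s⁻¹

k = A·exp(-Ea/(R·T)) = 1e+10·exp(-50000/(8.314·292)) = 1e+10·exp(-20.5957) = 1e+10·1.1360e-09 = 1.14e+01 s⁻¹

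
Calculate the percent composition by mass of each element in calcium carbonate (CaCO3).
Ca: 40.04%, C: 12.00%, O: 47.96%

Molar mass of CaCO3 = 100.09 g/mol
% Ca = (1 × 40.08) / 100.09 × 100% = 40.08 / 100.09 × 100% = 40.04%
% C = (1 × 12.01) / 100.09 × 100% = 12.01 / 100.09 × 100% = 12.00%
% O = (3 × 16.0) / 100.09 × 100% = 48 / 100.09 × 100% = 47.96%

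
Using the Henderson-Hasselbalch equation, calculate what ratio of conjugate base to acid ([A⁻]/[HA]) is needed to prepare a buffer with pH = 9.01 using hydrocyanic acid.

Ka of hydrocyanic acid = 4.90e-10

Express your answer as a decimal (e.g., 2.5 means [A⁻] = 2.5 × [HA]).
[A⁻]/[HA] = 0.501

pKa = −log(4.90e-10) = 9.3098. pH = pKa + log([A⁻]/[HA]). 9.01 = 9.3098 + log(ratio). log(ratio) = 9.01 − 9.3098 = -0.2998. ratio = 10^(-0.2998) = 0.501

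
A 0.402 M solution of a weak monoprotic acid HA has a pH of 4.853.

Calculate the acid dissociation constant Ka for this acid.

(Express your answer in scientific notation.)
K_a = 4.90e-10

[H⁺] = 10^(−pH) = 10^(−4.853) = 1.403e-05 M. For HA ⇌ H⁺ + A⁻, Ka = x²/(C − x) = (1.403e-05)²/(0.402 − 1.403e-05) = 4.90e-10.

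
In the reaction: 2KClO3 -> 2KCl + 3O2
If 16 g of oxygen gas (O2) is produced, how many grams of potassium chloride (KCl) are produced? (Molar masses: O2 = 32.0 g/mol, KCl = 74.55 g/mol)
Moles of O2 = 16 g ÷ 32.0 g/mol = 0.5 mol
Mole ratio: 2 mol KCl / 3 mol O2
Moles of KCl = 0.5 × (2/3) = 0.333333 mol
Mass of KCl = 0.333333 mol × 74.55 g/mol = 24.85 g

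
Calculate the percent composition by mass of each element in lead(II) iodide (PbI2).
Pb: 44.95%, I: 55.05%

Molar mass of PbI2 = 461.0 g/mol
% Pb = (1 × 207.2) / 461.0 × 100% = 207.2 / 461.0 × 100% = 44.95%
% I = (2 × 126.9) / 461.0 × 100% = 253.8 / 461.0 × 100% = 55.05%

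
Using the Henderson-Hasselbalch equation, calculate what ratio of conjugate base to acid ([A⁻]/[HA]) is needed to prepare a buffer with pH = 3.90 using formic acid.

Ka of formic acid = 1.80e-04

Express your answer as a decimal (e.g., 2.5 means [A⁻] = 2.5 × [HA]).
[A⁻]/[HA] = 1.430

pKa = −log(1.80e-04) = 3.7447. pH = pKa + log([A⁻]/[HA]). 3.90 = 3.7447 + log(ratio). log(ratio) = 3.90 − 3.7447 = 0.1553. ratio = 10^(0.1553) = 1.430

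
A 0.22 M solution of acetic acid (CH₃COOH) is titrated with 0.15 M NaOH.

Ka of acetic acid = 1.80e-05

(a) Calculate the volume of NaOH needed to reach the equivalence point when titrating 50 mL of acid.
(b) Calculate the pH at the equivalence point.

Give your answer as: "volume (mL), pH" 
V = 73.3 mL, pH = 8.85

(a) At equivalence: moles acid = moles base.
moles acid = 0.22 × 0.05 = 0.011 mol; V_NaOH = 0.011/0.15 = 0.07333 L = 73.3 mL.
(b) At equivalence, all acid → conjugate base A⁻ at [A⁻] = 0.011/0.1233 = 0.08919 M.
Kb = Kw/Ka = 1.0e-14/1.80e-05 = 5.556e-10; [OH⁻] = √(Kb·[A⁻]) = 7.039e-06; pOH = 5.15; pH = 14 − pOH = 8.85.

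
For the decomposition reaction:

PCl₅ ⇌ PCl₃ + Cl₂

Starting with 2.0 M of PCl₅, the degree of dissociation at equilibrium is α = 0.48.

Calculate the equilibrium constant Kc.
K_c = 0.8862

x = α·[A]₀ = 0.48 × 2.0 = 0.96 M dissociated.
At eq: [PCl₅] = 2.0 − 0.96 = 1.04 M; [PCl₃] = [Cl₂] = x = 0.96 M.
Kc = [PCl₃][Cl₂]/[PCl₅] = (0.96)²/1.04 = 0.8862.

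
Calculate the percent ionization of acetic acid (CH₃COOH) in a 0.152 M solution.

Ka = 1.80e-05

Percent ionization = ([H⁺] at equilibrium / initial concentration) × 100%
Percent ionization = 1.08%

Let x = [H⁺]. Ka = x²/(C - x) ⇒ x² + (1.80e-05)x - (1.80e-05)(0.152) = 0. x = 1.6451e-03. Percent = (1.6451e-03/0.152) × 100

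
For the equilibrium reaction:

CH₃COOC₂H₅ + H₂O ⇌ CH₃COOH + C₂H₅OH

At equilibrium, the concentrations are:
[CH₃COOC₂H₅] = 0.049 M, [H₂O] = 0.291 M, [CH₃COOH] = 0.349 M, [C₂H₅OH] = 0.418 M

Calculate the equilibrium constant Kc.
K_c = 10.2309

Kc = ([CH₃COOH] × [C₂H₅OH]) / ([CH₃COOC₂H₅] × [H₂O])
   = ((0.349)·(0.418)) / ((0.049)·(0.291))
   = 0.14588 / 0.014259 = 10.2309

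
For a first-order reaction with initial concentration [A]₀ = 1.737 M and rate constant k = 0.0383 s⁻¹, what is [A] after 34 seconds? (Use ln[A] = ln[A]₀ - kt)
0.4723 M

ln[A] = ln[A]₀ - k·t = ln(1.737) - (0.0383)·(34) = 0.5522 - 1.3022 = -0.7500
[A] = e^(-0.7500) = 0.4723 M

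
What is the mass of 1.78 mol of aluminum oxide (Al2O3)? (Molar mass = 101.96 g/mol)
Mass = 1.78 mol × 101.96 g/mol = 181.5 g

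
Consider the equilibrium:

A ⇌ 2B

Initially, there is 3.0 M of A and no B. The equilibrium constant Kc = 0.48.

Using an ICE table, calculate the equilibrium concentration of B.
[B] = 1.086 M

ICE: [A] = 3.0 − x, [B] = 2x.
Kc = (2x)²/(3.0 − x) = 0.48 ⇒ 4x² + 0.48x − 1.44 = 0.
x = (−0.48 + √(0.48² + 4·4·1.44))/(2·4) = (−0.48 + √23.27)/8 = 0.54299.
[B] = 2x = 1.086 M.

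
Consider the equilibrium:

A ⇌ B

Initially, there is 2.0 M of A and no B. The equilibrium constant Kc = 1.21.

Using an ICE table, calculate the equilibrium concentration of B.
[B] = 1.095 M

ICE: [A] = 2.0 − x, [B] = x.
Kc = x/(2.0 − x) = 1.21 ⇒ x = 1.21·2.0/(1 + 1.21) = 2.42/2.21 = 1.095.
[B] = x = 1.095 M.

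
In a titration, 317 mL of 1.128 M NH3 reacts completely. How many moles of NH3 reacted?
Moles = Molarity × Volume (L)
Moles = 1.128 M × 0.317 L = 0.3576 mol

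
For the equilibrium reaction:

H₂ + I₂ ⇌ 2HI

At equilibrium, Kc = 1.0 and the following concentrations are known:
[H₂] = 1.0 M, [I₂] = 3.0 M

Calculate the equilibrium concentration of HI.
[HI] = 1.7321 M

Kc = ([HI]^2) / ([H₂] × [I₂]) = 1.0
[HI]^2 = Kc · (reactant terms)/(other product terms) = 1.0 · 3 / 1 = 3
[HI] = (3)^(1/2) = 1.7321 M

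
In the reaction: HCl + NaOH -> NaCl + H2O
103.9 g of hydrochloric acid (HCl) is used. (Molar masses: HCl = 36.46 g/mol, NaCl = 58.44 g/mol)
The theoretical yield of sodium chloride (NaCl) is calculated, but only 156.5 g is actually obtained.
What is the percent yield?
Moles of HCl = 103.9 g ÷ 36.46 g/mol = 2.8497 mol
Mole ratio: 1 mol NaCl / 1 mol HCl
Moles of NaCl = 2.8497 × (1/1) = 2.8497 mol
Theoretical yield = 2.8497 mol × 58.44 g/mol = 166.54 g
Actual yield = 156.5 g
Percent yield = (156.5 / 166.54) × 100% = 94.0%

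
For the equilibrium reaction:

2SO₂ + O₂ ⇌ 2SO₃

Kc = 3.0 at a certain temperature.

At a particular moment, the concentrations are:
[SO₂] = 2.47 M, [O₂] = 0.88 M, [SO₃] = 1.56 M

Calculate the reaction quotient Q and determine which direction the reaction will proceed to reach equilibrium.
Q = 0.453, Q < K, reaction proceeds forward (toward products)

Q = ([SO₃]^2) / ([SO₂]^2 × [O₂])
  = ((1.56)^2) / ((2.47)^2·(0.88)) = 2.4336/5.3688 = 0.4533
Since Q = 0.4533 < Kc = 3.0, the reaction proceeds forward (toward products) to reach equilibrium.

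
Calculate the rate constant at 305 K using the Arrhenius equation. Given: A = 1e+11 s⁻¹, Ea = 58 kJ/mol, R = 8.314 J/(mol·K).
1.17e+01 s⁻¹

k = A·exp(-Ea/(R·T)) = 1e+11·exp(-58000/(8.314·305)) = 1e+11·exp(-22.8727) = 1e+11·1.1655e-10 = 1.17e+01 s⁻¹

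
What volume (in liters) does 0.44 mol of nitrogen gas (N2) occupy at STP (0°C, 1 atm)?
At STP, 1 mol of gas occupies 22.4 L
Volume = 0.44 mol × 22.4 L/mol = 9.86 L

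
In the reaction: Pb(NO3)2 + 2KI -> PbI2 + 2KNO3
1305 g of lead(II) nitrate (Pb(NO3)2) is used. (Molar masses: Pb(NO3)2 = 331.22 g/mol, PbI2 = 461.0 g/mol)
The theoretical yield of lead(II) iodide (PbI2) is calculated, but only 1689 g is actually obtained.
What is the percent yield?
Moles of Pb(NO3)2 = 1305 g ÷ 331.22 g/mol = 3.93998 mol
Mole ratio: 1 mol PbI2 / 1 mol Pb(NO3)2
Moles of PbI2 = 3.93998 × (1/1) = 3.93998 mol
Theoretical yield = 3.93998 mol × 461.0 g/mol = 1816.3 g
Actual yield = 1689 g
Percent yield = (1689 / 1816.3) × 100% = 93.0%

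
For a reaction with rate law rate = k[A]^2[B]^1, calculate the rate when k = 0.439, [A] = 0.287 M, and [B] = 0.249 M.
0.009004 M/s

rate = k·[A]^2·[B]^1 = 0.439·(0.287)^2·(0.249)^1 = 0.439·0.082369·0.249 = 0.009004 M/s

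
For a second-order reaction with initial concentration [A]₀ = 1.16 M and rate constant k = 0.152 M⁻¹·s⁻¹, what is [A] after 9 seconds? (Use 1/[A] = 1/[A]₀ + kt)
0.4484 M

1/[A] = 1/[A]₀ + k·t = 1/1.16 + (0.152)·(9) = 0.8621 + 1.3680 = 2.2301
[A] = 1/2.2301 = 0.4484 M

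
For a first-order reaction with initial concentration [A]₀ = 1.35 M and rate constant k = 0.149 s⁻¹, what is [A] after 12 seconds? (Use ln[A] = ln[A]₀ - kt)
0.2258 M

ln[A] = ln[A]₀ - k·t = ln(1.35) - (0.149)·(12) = 0.3001 - 1.7880 = -1.4879
[A] = e^(-1.4879) = 0.2258 M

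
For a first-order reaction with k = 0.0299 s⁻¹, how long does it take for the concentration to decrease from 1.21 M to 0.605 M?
23.18 s

From ln[A] = ln[A]₀ - k·t: t = ln([A]₀/[A])/k = ln(1.21/0.605)/0.0299 = ln(2.0000)/0.0299 = 0.6931/0.0299 = 23.18 s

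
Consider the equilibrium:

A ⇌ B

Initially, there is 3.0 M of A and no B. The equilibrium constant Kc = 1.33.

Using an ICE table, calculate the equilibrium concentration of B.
[B] = 1.712 M

ICE: [A] = 3.0 − x, [B] = x.
Kc = x/(3.0 − x) = 1.33 ⇒ x = 1.33·3.0/(1 + 1.33) = 3.99/2.33 = 1.712.
[B] = x = 1.712 M.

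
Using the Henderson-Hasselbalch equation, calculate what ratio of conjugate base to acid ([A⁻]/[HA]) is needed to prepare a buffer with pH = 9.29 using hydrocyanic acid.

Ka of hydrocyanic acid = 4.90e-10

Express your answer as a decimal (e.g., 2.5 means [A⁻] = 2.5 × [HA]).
[A⁻]/[HA] = 0.955

pKa = −log(4.90e-10) = 9.3098. pH = pKa + log([A⁻]/[HA]). 9.29 = 9.3098 + log(ratio). log(ratio) = 9.29 − 9.3098 = -0.0198. ratio = 10^(-0.0198) = 0.955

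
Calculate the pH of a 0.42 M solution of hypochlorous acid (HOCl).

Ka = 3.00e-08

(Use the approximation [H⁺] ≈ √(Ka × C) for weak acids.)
pH = 3.95

[H⁺] = √(Ka × C) = √(3.00e-08 × 0.42) = 1.1225e-04. pH = -log(1.1225e-04)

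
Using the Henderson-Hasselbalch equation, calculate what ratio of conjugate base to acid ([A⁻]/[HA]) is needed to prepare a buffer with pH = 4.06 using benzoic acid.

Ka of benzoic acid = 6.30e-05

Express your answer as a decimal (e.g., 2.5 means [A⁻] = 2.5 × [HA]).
[A⁻]/[HA] = 0.723

pKa = −log(6.30e-05) = 4.2007. pH = pKa + log([A⁻]/[HA]). 4.06 = 4.2007 + log(ratio). log(ratio) = 4.06 − 4.2007 = -0.1407. ratio = 10^(-0.1407) = 0.723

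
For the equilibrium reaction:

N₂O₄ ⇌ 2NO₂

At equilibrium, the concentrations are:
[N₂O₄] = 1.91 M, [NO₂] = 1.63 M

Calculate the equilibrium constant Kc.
K_c = 1.3910

Kc = ([NO₂]^2) / ([N₂O₄])
   = ((1.63)^2) / ((1.91))
   = 2.6569 / 1.91 = 1.3910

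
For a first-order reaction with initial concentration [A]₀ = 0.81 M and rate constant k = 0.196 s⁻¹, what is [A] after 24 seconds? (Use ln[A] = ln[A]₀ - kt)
0.0073 M

ln[A] = ln[A]₀ - k·t = ln(0.81) - (0.196)·(24) = -0.2107 - 4.7040 = -4.9147
[A] = e^(-4.9147) = 0.0073 M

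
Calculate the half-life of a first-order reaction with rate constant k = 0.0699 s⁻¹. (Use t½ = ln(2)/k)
9.92 s

t½ = ln(2)/k = 0.6931/0.0699 = 9.92 s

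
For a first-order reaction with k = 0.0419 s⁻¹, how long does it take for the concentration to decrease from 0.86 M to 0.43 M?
16.54 s

From ln[A] = ln[A]₀ - k·t: t = ln([A]₀/[A])/k = ln(0.86/0.43)/0.0419 = ln(2.0000)/0.0419 = 0.6931/0.0419 = 16.54 s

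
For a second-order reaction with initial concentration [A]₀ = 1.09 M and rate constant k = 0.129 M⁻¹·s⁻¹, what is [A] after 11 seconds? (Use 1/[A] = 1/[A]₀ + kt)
0.4280 M

1/[A] = 1/[A]₀ + k·t = 1/1.09 + (0.129)·(11) = 0.9174 + 1.4190 = 2.3364
[A] = 1/2.3364 = 0.4280 M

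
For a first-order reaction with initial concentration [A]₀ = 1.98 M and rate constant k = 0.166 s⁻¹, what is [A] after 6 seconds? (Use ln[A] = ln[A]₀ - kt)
0.7313 M

ln[A] = ln[A]₀ - k·t = ln(1.98) - (0.166)·(6) = 0.6831 - 0.9960 = -0.3129
[A] = e^(-0.3129) = 0.7313 M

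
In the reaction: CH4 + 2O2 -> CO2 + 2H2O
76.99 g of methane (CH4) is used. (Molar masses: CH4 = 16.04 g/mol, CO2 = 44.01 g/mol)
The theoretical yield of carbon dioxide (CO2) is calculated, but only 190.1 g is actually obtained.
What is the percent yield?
Moles of CH4 = 76.99 g ÷ 16.04 g/mol = 4.79988 mol
Mole ratio: 1 mol CO2 / 1 mol CH4
Moles of CO2 = 4.79988 × (1/1) = 4.79988 mol
Theoretical yield = 4.79988 mol × 44.01 g/mol = 211.24 g
Actual yield = 190.1 g
Percent yield = (190.1 / 211.24) × 100% = 90.0%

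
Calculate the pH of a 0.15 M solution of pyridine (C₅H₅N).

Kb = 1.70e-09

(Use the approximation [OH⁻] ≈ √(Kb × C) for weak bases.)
pH = 9.20

[OH⁻] = √(Kb × C) = √(1.70e-09 × 0.15) = 1.5969e-05. pOH = 4.80, pH = 14 - pOH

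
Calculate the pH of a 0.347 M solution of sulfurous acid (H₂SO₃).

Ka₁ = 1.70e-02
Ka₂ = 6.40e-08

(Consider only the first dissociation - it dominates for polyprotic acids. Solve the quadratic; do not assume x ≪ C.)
pH = 1.16

x² + Ka₁·x − Ka₁·C = 0 with Ka₁ = 1.70e-02, C = 0.347.
x = (−Ka₁ + √(Ka₁² + 4·Ka₁·C))/2 = 6.8774e-02 M, so pH = 1.16.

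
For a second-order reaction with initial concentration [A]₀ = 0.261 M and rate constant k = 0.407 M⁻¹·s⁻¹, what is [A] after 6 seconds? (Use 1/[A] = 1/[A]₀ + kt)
0.1594 M

1/[A] = 1/[A]₀ + k·t = 1/0.261 + (0.407)·(6) = 3.8314 + 2.4420 = 6.2734
[A] = 1/6.2734 = 0.1594 M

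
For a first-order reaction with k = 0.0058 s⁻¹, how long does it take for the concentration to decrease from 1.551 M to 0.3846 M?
240.42 s

From ln[A] = ln[A]₀ - k·t: t = ln([A]₀/[A])/k = ln(1.551/0.3846)/0.0058 = ln(4.0328)/0.0058 = 1.3945/0.0058 = 240.42 s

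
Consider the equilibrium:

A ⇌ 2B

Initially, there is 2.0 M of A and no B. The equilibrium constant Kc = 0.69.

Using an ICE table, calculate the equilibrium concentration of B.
[B] = 1.015 M

ICE: [A] = 2.0 − x, [B] = 2x.
Kc = (2x)²/(2.0 − x) = 0.69 ⇒ 4x² + 0.69x − 1.38 = 0.
x = (−0.69 + √(0.69² + 4·4·1.38))/(2·4) = (−0.69 + √22.556)/8 = 0.50742.
[B] = 2x = 1.015 M.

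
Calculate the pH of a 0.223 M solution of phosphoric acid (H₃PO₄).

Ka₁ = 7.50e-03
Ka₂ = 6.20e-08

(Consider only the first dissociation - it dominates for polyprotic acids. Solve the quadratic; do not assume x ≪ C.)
pH = 1.43

x² + Ka₁·x − Ka₁·C = 0 with Ka₁ = 7.50e-03, C = 0.223.
x = (−Ka₁ + √(Ka₁² + 4·Ka₁·C))/2 = 3.7318e-02 M, so pH = 1.43.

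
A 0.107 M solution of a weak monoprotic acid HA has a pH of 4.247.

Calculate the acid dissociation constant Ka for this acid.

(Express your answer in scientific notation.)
K_a = 3.00e-08

[H⁺] = 10^(−pH) = 10^(−4.247) = 5.662e-05 M. For HA ⇌ H⁺ + A⁻, Ka = x²/(C − x) = (5.662e-05)²/(0.107 − 5.662e-05) = 3.00e-08.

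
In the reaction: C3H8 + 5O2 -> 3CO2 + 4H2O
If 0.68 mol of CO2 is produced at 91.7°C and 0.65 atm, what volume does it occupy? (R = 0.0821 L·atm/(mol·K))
T = 91.7°C + 273.15 = 364.85 K
V = nRT/P = (0.68 × 0.0821 × 364.85) / 0.65
V = 31.34 L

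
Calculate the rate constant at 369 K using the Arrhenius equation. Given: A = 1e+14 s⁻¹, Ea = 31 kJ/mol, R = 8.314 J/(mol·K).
4.09e+09 s⁻¹

k = A·exp(-Ea/(R·T)) = 1e+14·exp(-31000/(8.314·369)) = 1e+14·exp(-10.1047) = 1e+14·4.0885e-05 = 4.09e+09 s⁻¹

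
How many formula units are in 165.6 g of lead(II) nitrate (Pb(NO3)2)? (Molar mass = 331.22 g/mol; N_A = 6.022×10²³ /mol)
Moles = 165.6 g ÷ 331.22 g/mol = 0.49997 mol
Formula units = 0.49997 mol × 6.022×10²³ /mol = 3.011e+23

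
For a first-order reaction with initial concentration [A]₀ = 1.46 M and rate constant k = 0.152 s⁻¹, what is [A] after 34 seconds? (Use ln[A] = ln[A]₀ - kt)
0.0083 M

ln[A] = ln[A]₀ - k·t = ln(1.46) - (0.152)·(34) = 0.3784 - 5.1680 = -4.7896
[A] = e^(-4.7896) = 0.0083 M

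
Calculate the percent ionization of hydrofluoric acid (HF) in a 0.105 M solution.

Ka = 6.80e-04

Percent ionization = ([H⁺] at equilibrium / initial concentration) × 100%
Percent ionization = 7.73%

Let x = [H⁺]. Ka = x²/(C - x) ⇒ x² + (6.80e-04)x - (6.80e-04)(0.105) = 0. x = 8.1167e-03. Percent = (8.1167e-03/0.105) × 100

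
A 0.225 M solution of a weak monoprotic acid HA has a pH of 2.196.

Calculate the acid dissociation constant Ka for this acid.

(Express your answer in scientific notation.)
K_a = 1.85e-04

[H⁺] = 10^(−pH) = 10^(−2.196) = 6.368e-03 M. For HA ⇌ H⁺ + A⁻, Ka = x²/(C − x) = (6.368e-03)²/(0.225 − 6.368e-03) = 1.85e-04.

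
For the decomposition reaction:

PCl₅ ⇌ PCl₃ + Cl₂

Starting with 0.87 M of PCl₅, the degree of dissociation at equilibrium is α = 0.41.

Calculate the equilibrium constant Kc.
K_c = 0.2479

x = α·[A]₀ = 0.41 × 0.87 = 0.3567 M dissociated.
At eq: [PCl₅] = 0.87 − 0.3567 = 0.5133 M; [PCl₃] = [Cl₂] = x = 0.3567 M.
Kc = [PCl₃][Cl₂]/[PCl₅] = (0.3567)²/0.5133 = 0.2479.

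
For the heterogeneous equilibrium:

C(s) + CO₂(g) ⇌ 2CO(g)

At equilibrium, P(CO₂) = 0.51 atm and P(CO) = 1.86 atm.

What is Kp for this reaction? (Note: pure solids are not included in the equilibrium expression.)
K_p = 6.784

Solid C is excluded.
Kp = P(CO)²/P(CO₂) = (1.86)²/0.51 = 3.46/0.51 = 6.784.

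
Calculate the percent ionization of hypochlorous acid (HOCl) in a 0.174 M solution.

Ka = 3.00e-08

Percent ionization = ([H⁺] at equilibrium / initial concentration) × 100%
Percent ionization = 0.0415%

Let x = [H⁺]. Ka = x²/(C - x) ⇒ x² + (3.00e-08)x - (3.00e-08)(0.174) = 0. x = 7.2235e-05. Percent = (7.2235e-05/0.174) × 100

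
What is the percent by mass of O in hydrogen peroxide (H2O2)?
Mass of O in formula = 16.0 × 2 = 32 g/mol
Molar mass = 34.02 g/mol
% O = (32/34.02) × 100% = 94.06%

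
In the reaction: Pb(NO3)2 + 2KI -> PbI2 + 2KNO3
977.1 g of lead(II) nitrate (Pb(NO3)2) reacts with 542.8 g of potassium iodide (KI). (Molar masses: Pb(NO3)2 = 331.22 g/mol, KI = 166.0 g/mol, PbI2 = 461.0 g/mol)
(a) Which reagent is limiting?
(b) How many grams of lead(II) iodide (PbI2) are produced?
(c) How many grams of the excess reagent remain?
(a) KI, (b) 753.7 g, (c) 435.6 g

Moles of Pb(NO3)2 = 977.1 g ÷ 331.22 g/mol = 2.95 mol
Moles of KI = 542.8 g ÷ 166.0 g/mol = 3.26988 mol
Moles ÷ coefficient: Pb(NO3)2: 2.95/1 = 2.95, KI: 3.26988/2 = 1.635
(a) KI has the smaller value, so KI is the limiting reagent.
(b) Moles of PbI2 = 3.26988 mol KI × (1/2) = 1.63494 mol; mass = 1.63494 mol × 461.0 g/mol = 753.7 g
(c) Pb(NO3)2 consumed = 3.26988 × (1/2) = 1.63494 mol; remaining = 2.95 − 1.63494 = 1.31506 mol; mass = 1.31506 mol × 331.22 g/mol = 435.6 g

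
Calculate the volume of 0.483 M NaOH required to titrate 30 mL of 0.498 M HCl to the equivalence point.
V_{base} = 30.9 mL

At equivalence: moles acid = moles base.
moles HCl = 0.498 M × 0.03 L = 0.01494 mol
V_NaOH = 0.01494 mol ÷ 0.483 M = 0.03093 L = 30.9 mL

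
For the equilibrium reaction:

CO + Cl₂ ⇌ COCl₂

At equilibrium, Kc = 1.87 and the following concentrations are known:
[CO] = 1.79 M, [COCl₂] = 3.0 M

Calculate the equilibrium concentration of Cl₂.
[Cl₂] = 0.8962 M

Kc = ([COCl₂]) / ([CO] × [Cl₂]) = 1.87
[Cl₂]^1 = (product terms)/(Kc · other reactant terms) = 3 / (1.87 · 1.79) = 0.89624
[Cl₂] = 0.8962 M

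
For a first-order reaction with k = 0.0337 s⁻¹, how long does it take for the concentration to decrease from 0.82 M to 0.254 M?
34.78 s

From ln[A] = ln[A]₀ - k·t: t = ln([A]₀/[A])/k = ln(0.82/0.254)/0.0337 = ln(3.2283)/0.0337 = 1.1720/0.0337 = 34.78 s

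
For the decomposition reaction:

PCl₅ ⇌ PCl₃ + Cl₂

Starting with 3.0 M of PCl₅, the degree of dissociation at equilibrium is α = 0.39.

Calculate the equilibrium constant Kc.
K_c = 0.7480

x = α·[A]₀ = 0.39 × 3.0 = 1.17 M dissociated.
At eq: [PCl₅] = 3.0 − 1.17 = 1.83 M; [PCl₃] = [Cl₂] = x = 1.17 M.
Kc = [PCl₃][Cl₂]/[PCl₅] = (1.17)²/1.83 = 0.748.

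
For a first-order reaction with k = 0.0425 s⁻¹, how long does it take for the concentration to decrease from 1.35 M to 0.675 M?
16.31 s

From ln[A] = ln[A]₀ - k·t: t = ln([A]₀/[A])/k = ln(1.35/0.675)/0.0425 = ln(2.0000)/0.0425 = 0.6931/0.0425 = 16.31 s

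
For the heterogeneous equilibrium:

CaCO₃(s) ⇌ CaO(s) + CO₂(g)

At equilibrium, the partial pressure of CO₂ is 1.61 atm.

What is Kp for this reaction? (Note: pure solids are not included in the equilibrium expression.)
K_p = 1.61

Solids (CaCO₃, CaO) have activity 1 and are excluded.
Kp = P(CO₂) = 1.61.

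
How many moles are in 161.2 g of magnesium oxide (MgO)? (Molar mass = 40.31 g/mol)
Moles = 161.2 g ÷ 40.31 g/mol = 3.999 mol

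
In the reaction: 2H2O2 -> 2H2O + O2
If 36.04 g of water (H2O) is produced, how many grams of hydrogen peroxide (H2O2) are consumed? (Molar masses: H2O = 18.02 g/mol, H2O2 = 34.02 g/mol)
Moles of H2O = 36.04 g ÷ 18.02 g/mol = 2 mol
Mole ratio: 2 mol H2O2 / 2 mol H2O
Moles of H2O2 = 2 × (2/2) = 2 mol
Mass of H2O2 = 2 mol × 34.02 g/mol = 68.04 g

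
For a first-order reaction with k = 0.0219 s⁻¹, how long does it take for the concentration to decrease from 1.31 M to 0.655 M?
31.65 s

From ln[A] = ln[A]₀ - k·t: t = ln([A]₀/[A])/k = ln(1.31/0.655)/0.0219 = ln(2.0000)/0.0219 = 0.6931/0.0219 = 31.65 s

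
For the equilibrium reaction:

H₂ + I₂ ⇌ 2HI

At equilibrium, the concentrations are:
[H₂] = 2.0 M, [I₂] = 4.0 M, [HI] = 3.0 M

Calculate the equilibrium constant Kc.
K_c = 1.1250

Kc = ([HI]^2) / ([H₂] × [I₂])
   = ((3.0)^2) / ((2.0)·(4.0))
   = 9 / 8 = 1.1250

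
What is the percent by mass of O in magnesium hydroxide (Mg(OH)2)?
Mass of O in formula = 16.0 × 2 = 32 g/mol
Molar mass = 58.33 g/mol
% O = (32/58.33) × 100% = 54.86%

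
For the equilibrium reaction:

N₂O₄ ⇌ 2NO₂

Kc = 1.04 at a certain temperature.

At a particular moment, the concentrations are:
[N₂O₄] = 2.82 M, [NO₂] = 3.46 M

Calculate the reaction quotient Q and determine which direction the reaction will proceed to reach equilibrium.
Q = 4.245, Q > K, reaction proceeds reverse (toward reactants)

Q = ([NO₂]^2) / ([N₂O₄])
  = ((3.46)^2) / ((2.82)) = 11.972/2.82 = 4.245
Since Q = 4.245 > Kc = 1.04, the reaction proceeds reverse (toward reactants) to reach equilibrium.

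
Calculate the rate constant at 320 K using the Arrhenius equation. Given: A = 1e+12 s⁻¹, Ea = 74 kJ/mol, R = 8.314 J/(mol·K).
8.32e-01 s⁻¹

k = A·exp(-Ea/(R·T)) = 1e+12·exp(-74000/(8.314·320)) = 1e+12·exp(-27.8145) = 1e+12·8.3234e-13 = 8.32e-01 s⁻¹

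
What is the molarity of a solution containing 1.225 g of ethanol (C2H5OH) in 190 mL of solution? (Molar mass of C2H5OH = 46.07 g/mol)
Moles of C2H5OH = 1.225 g ÷ 46.07 g/mol = 0.02659 mol
Volume = 190 mL = 0.19 L
Molarity = 0.02659 mol ÷ 0.19 L = 0.1399 M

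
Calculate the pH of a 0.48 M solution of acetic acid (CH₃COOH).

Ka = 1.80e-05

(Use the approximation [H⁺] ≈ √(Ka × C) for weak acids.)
pH = 2.53

[H⁺] = √(Ka × C) = √(1.80e-05 × 0.48) = 2.9394e-03. pH = -log(2.9394e-03)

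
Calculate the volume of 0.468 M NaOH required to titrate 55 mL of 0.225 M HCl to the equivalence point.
V_{base} = 26.4 mL

At equivalence: moles acid = moles base.
moles HCl = 0.225 M × 0.055 L = 0.012375 mol
V_NaOH = 0.012375 mol ÷ 0.468 M = 0.02644 L = 26.4 mL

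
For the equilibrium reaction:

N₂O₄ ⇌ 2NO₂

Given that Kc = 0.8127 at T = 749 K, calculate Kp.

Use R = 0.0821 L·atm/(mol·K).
K_p = 49.9753

Δn = (moles gaseous products) − (moles gaseous reactants) = 1
T = 749 K; RT = 0.0821 × 749 = 61.4929
Kp = Kc·(RT)^Δn = 0.8127 × (61.4929)^1 = 0.8127 × 61.4929 = 49.9753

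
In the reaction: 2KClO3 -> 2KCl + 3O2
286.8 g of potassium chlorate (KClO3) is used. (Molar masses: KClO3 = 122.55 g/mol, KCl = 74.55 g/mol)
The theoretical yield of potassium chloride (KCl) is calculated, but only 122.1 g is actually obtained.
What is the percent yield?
Moles of KClO3 = 286.8 g ÷ 122.55 g/mol = 2.34027 mol
Mole ratio: 2 mol KCl / 2 mol KClO3
Moles of KCl = 2.34027 × (2/2) = 2.34027 mol
Theoretical yield = 2.34027 mol × 74.55 g/mol = 174.47 g
Actual yield = 122.1 g
Percent yield = (122.1 / 174.47) × 100% = 70.0%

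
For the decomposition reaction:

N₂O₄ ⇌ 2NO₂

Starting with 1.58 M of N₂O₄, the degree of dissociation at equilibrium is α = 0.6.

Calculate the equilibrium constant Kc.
K_c = 5.6880

x = α·[A]₀ = 0.6 × 1.58 = 0.948 M dissociated.
At eq: [N₂O₄] = 1.58 − 0.948 = 0.632 M; [NO₂] = 2x = 1.896 M.
Kc = [NO₂]²/[N₂O₄] = (1.896)²/0.632 = 5.688.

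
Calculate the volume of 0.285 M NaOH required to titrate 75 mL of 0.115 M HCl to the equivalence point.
V_{base} = 30.3 mL

At equivalence: moles acid = moles base.
moles HCl = 0.115 M × 0.075 L = 0.008625 mol
V_NaOH = 0.008625 mol ÷ 0.285 M = 0.03026 L = 30.3 mL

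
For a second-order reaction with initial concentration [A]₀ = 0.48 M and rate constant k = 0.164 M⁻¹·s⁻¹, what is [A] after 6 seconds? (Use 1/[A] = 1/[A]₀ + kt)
0.3260 M

1/[A] = 1/[A]₀ + k·t = 1/0.48 + (0.164)·(6) = 2.0833 + 0.9840 = 3.0673
[A] = 1/3.0673 = 0.3260 M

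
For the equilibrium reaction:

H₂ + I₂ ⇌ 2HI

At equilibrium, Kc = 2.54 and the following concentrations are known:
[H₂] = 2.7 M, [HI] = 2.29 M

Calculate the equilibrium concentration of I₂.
[I₂] = 0.7647 M

Kc = ([HI]^2) / ([H₂] × [I₂]) = 2.54
[I₂]^1 = (product terms)/(Kc · other reactant terms) = 5.2441 / (2.54 · 2.7) = 0.76467
[I₂] = 0.7647 M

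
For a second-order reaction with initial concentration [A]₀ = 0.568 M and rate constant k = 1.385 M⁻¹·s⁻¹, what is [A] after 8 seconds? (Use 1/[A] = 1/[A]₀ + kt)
0.0779 M

1/[A] = 1/[A]₀ + k·t = 1/0.568 + (1.385)·(8) = 1.7606 + 11.0800 = 12.8406
[A] = 1/12.8406 = 0.0779 M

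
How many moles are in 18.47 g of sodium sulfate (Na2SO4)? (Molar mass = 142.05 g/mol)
Moles = 18.47 g ÷ 142.05 g/mol = 0.13 mol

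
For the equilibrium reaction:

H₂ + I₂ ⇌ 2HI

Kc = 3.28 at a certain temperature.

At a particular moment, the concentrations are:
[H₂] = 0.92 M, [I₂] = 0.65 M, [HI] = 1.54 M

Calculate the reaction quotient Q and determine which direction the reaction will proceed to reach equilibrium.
Q = 3.966, Q > K, reaction proceeds reverse (toward reactants)

Q = ([HI]^2) / ([H₂] × [I₂])
  = ((1.54)^2) / ((0.92)·(0.65)) = 2.3716/0.598 = 3.966
Since Q = 3.966 > Kc = 3.28, the reaction proceeds reverse (toward reactants) to reach equilibrium.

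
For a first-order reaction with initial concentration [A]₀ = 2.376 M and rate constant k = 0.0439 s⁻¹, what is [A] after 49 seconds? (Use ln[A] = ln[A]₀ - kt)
0.2765 M

ln[A] = ln[A]₀ - k·t = ln(2.376) - (0.0439)·(49) = 0.8654 - 2.1511 = -1.2857
[A] = e^(-1.2857) = 0.2765 M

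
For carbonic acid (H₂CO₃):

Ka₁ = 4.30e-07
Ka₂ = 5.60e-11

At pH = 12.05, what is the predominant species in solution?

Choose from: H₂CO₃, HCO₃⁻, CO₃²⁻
CO₃²⁻

pKa1 = 6.37, pKa2 = 10.25. Each pKa is the crossover between adjacent species; pH = 12.05 lies in the region where CO₃²⁻ predominates.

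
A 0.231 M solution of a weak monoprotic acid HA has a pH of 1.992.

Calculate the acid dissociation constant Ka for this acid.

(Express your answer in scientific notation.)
K_a = 4.70e-04

[H⁺] = 10^(−pH) = 10^(−1.992) = 1.019e-02 M. For HA ⇌ H⁺ + A⁻, Ka = x²/(C − x) = (1.019e-02)²/(0.231 − 1.019e-02) = 4.70e-04.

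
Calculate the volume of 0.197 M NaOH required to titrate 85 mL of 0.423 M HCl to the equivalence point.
V_{base} = 182.5 mL

At equivalence: moles acid = moles base.
moles HCl = 0.423 M × 0.085 L = 0.035955 mol
V_NaOH = 0.035955 mol ÷ 0.197 M = 0.1825 L = 182.5 mL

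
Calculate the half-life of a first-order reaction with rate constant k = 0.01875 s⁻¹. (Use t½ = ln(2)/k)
36.97 s

t½ = ln(2)/k = 0.6931/0.01875 = 36.97 s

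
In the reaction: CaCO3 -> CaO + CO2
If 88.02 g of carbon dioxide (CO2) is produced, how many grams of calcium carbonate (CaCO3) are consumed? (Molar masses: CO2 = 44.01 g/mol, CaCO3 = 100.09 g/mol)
Moles of CO2 = 88.02 g ÷ 44.01 g/mol = 2 mol
Mole ratio: 1 mol CaCO3 / 1 mol CO2
Moles of CaCO3 = 2 × (1/1) = 2 mol
Mass of CaCO3 = 2 mol × 100.09 g/mol = 200.2 g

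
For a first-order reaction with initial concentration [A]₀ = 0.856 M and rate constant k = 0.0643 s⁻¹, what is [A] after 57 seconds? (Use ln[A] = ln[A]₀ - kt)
0.0219 M

ln[A] = ln[A]₀ - k·t = ln(0.856) - (0.0643)·(57) = -0.1555 - 3.6651 = -3.8206
[A] = e^(-3.8206) = 0.0219 M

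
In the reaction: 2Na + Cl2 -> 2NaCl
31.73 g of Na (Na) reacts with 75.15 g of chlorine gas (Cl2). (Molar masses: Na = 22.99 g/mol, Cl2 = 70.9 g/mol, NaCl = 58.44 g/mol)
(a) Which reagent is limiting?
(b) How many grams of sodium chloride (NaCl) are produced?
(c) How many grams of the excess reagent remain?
(a) Na, (b) 80.66 g, (c) 26.22 g

Moles of Na = 31.73 g ÷ 22.99 g/mol = 1.38017 mol
Moles of Cl2 = 75.15 g ÷ 70.9 g/mol = 1.05994 mol
Moles ÷ coefficient: Na: 1.38017/2 = 0.6901, Cl2: 1.05994/1 = 1.06
(a) Na has the smaller value, so Na is the limiting reagent.
(b) Moles of NaCl = 1.38017 mol Na × (2/2) = 1.38017 mol; mass = 1.38017 mol × 58.44 g/mol = 80.66 g
(c) Cl2 consumed = 1.38017 × (1/2) = 0.690083 mol; remaining = 1.05994 − 0.690083 = 0.369861 mol; mass = 0.369861 mol × 70.9 g/mol = 26.22 g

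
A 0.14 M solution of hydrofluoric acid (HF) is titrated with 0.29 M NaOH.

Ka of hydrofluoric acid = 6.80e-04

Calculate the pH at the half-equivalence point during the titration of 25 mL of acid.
pH = pKa = 3.17

At the half-equivalence point, [HA] = [A⁻], so by Henderson–Hasselbalch pH = pKa + log(1) = pKa.
pKa = −log(6.80e-04) = 3.17.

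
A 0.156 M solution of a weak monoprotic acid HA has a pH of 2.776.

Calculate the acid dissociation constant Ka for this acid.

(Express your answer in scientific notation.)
K_a = 1.82e-05

[H⁺] = 10^(−pH) = 10^(−2.776) = 1.675e-03 M. For HA ⇌ H⁺ + A⁻, Ka = x²/(C − x) = (1.675e-03)²/(0.156 − 1.675e-03) = 1.82e-05.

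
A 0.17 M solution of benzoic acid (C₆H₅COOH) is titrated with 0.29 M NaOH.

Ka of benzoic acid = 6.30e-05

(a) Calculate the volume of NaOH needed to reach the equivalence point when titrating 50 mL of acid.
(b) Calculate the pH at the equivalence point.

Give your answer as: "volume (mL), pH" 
V = 29.3 mL, pH = 8.62

(a) At equivalence: moles acid = moles base.
moles acid = 0.17 × 0.05 = 0.0085 mol; V_NaOH = 0.0085/0.29 = 0.02931 L = 29.3 mL.
(b) At equivalence, all acid → conjugate base A⁻ at [A⁻] = 0.0085/0.07931 = 0.1072 M.
Kb = Kw/Ka = 1.0e-14/6.30e-05 = 1.587e-10; [OH⁻] = √(Kb·[A⁻]) = 4.125e-06; pOH = 5.38; pH = 14 − pOH = 8.62.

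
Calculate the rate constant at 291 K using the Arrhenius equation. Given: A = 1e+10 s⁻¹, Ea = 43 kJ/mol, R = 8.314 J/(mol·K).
1.91e+02 s⁻¹

k = A·exp(-Ea/(R·T)) = 1e+10·exp(-43000/(8.314·291)) = 1e+10·exp(-17.7732) = 1e+10·1.9107e-08 = 1.91e+02 s⁻¹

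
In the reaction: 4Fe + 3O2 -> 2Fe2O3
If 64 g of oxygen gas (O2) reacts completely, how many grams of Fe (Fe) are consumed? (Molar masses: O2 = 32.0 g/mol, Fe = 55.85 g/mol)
Moles of O2 = 64 g ÷ 32.0 g/mol = 2 mol
Mole ratio: 4 mol Fe / 3 mol O2
Moles of Fe = 2 × (4/3) = 2.66667 mol
Mass of Fe = 2.66667 mol × 55.85 g/mol = 148.9 g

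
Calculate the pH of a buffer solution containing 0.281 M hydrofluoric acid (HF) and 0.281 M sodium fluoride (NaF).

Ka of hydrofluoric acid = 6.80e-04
pH = 3.17

pKa = -log(6.80e-04) = 3.17. pH = pKa + log([A⁻]/[HA]) = 3.17 + log(0.281/0.281)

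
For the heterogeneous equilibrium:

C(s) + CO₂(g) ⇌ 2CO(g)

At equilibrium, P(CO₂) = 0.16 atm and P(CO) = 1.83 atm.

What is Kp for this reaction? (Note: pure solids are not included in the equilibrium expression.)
K_p = 20.931

Solid C is excluded.
Kp = P(CO)²/P(CO₂) = (1.83)²/0.16 = 3.349/0.16 = 20.931.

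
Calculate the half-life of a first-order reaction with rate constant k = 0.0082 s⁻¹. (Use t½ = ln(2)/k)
84.53 s

t½ = ln(2)/k = 0.6931/0.0082 = 84.53 s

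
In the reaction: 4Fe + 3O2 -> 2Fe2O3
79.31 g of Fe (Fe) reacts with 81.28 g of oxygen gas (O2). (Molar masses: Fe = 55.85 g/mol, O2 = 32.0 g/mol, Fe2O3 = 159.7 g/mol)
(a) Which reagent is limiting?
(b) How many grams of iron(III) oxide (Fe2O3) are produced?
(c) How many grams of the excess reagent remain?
(a) Fe, (b) 113.4 g, (c) 47.2 g

Moles of Fe = 79.31 g ÷ 55.85 g/mol = 1.42005 mol
Moles of O2 = 81.28 g ÷ 32.0 g/mol = 2.54 mol
Moles ÷ coefficient: Fe: 1.42005/4 = 0.355, O2: 2.54/3 = 0.8467
(a) Fe has the smaller value, so Fe is the limiting reagent.
(b) Moles of Fe2O3 = 1.42005 mol Fe × (2/4) = 0.710027 mol; mass = 0.710027 mol × 159.7 g/mol = 113.4 g
(c) O2 consumed = 1.42005 × (3/4) = 1.06504 mol; remaining = 2.54 − 1.06504 = 1.47496 mol; mass = 1.47496 mol × 32.0 g/mol = 47.2 g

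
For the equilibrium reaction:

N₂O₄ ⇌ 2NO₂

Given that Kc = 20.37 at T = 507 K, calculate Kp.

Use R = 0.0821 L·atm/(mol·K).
K_p = 847.8951

Δn = (moles gaseous products) − (moles gaseous reactants) = 1
T = 507 K; RT = 0.0821 × 507 = 41.6247
Kp = Kc·(RT)^Δn = 20.37 × (41.6247)^1 = 20.37 × 41.6247 = 847.8951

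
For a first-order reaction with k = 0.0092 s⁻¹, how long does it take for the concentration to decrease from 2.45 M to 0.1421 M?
309.49 s

From ln[A] = ln[A]₀ - k·t: t = ln([A]₀/[A])/k = ln(2.45/0.1421)/0.0092 = ln(17.2414)/0.0092 = 2.8473/0.0092 = 309.49 s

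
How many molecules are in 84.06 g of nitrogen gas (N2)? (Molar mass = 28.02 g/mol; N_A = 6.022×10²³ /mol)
Moles = 84.06 g ÷ 28.02 g/mol = 3 mol
Molecules = 3 mol × 6.022×10²³ /mol = 1.807e+24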